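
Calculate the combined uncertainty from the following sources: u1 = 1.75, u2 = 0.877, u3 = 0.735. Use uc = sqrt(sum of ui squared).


uc = sqrt(1.75^2 + 0.877^2 + 0.735^2)
uc = sqrt(4.371854)
uc = 2.0909

2.0909


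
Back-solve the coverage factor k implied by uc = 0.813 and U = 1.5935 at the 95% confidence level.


k = U / uc
k = 1.5935 / 0.813
k = 1.96

1.96


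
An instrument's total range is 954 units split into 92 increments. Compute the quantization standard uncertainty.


resolution = range / divisions
resolution = 954 / 92 = 10.369565
u_res = resolution / (2*sqrt(3))
u_res = 10.369565 / 3.4641016
u_res = 2.9934

2.9934


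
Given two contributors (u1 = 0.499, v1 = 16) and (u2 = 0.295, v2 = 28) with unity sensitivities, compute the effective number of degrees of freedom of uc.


uc = sqrt(u1^2 + u2^2) = sqrt(0.499^2 + 0.295^2) = 0.5796775
v_eff = uc^4 / (u1^4/v1 + u2^4/v2)
= 0.5796775^4 / (0.499^4/16 + 0.295^4/28)
= 0.11291348 / 0.0041455704
v_eff = 27.2371

27.2371


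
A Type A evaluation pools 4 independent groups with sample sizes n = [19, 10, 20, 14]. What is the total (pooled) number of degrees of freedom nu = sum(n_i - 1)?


nu = sum_i (n_i - 1)
nu = ((19 - 1) + (10 - 1) + (20 - 1) + (14 - 1))
nu = 18 + 9 + 19 + 13
nu = 59

59


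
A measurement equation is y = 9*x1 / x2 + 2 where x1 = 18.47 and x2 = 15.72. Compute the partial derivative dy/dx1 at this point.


y = 9*x1 / x2 + 2
dy/dx1 = 9/x2
Evaluate at x2 = 15.72: c1 = 9 / 15.72
c1 = 0.5725

0.5725


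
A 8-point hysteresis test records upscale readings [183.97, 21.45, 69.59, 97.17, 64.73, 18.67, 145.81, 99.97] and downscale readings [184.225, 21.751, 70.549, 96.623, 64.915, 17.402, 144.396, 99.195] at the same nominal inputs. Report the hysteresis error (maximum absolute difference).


|183.97 - 184.225| = 0.2550
|21.45 - 21.751| = 0.3010
|69.59 - 70.549| = 0.9590
|97.17 - 96.623| = 0.5470
|64.73 - 64.915| = 0.1850
|18.67 - 17.402| = 1.2680
|145.81 - 144.396| = 1.4140
|99.97 - 99.195| = 0.7750
hysteresis = max(diffs) = 1.4140

1.4140


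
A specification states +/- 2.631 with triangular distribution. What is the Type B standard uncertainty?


u_B = half_width / sqrt(6)
u_B = 2.631 / 2.4494897
u_B = 1.0741

1.0741


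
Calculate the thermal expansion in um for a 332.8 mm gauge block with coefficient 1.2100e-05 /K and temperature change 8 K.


dL = L * alpha * dT
= 332.8 * 1.2100e-05 * 8
= 0.0322150 mm
dL_um = 0.0322150 * 1000 = 32.2150 um

32.2150


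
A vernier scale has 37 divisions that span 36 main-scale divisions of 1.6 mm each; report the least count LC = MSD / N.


LC = MSD / n_div
= 1.6 / 37
= 0.0432

0.0432


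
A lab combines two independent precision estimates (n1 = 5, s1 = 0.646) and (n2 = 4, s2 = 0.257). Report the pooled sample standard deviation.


s_p = sqrt(((n1-1)*s1^2 + (n2-1)*s2^2) / (n1+n2-2))
numerator = (5-1)*0.646^2 + (4-1)*0.257^2 = 1.669264 + 0.198147 = 1.867411
denominator = 5 + 4 - 2 = 7
s_p^2 = 1.867411 / 7 = 0.266773
s_p = sqrt(0.266773) = 0.5165

0.5165


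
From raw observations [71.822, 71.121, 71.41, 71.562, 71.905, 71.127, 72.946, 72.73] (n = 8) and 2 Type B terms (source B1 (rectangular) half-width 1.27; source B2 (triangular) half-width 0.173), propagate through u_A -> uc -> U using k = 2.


mean = (71.822 + 71.121 + 71.41 + 71.562 + 71.905 + 71.127 + 72.946 + 72.73) / 8 = 71.827875
s = sqrt(sum((x - mean)^2)/(n-1)) = 0.68725363
u_A = s / sqrt(n) = 0.68725363 / sqrt(8) = 0.24298085
u_B1 = 1.27 / sqrt(3) = 0.73323484
u_B2 = 0.173 / sqrt(6) = 0.070626954
uc = sqrt(0.24298085^2 + 0.73323484^2 + 0.070626954^2) = 0.77566822
U = k * uc = 2 * 0.77566822
U = 1.5513

1.5513


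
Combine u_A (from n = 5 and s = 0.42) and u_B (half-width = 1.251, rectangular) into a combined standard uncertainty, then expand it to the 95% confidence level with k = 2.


u_A = s / sqrt(n) = 0.42 / sqrt(5) = 0.18782971
u_B = half_width / sqrt(3) = 1.251 / sqrt(3) = 0.72226519
uc = sqrt(u_A^2 + u_B^2) = sqrt(0.18782971^2 + 0.72226519^2) = 0.74628882
U = k * uc = 2 * 0.74628882
U = 1.4926

1.4926


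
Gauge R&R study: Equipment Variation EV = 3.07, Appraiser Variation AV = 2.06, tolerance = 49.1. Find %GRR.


GRR = sqrt(EV^2 + AV^2) = sqrt(3.07^2 + 2.06^2) = 3.6970935
%GRR = GRR / tol * 100 = 3.6970935 / 49.1 * 100
%GRR = 7.5297

7.5297


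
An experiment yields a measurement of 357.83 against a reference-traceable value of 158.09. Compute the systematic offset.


Systematic error = measured - true
= 357.83 - 158.09
= 199.7400

199.7400


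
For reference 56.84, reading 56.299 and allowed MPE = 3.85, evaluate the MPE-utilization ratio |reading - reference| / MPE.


e = indication - reference = 56.299 - 56.84 = -0.5410
|e| = 0.5410
ratio = |e| / MPE = 0.5410 / 3.85
ratio = 0.1405

0.1405


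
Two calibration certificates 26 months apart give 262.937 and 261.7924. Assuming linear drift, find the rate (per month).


rate = (v2 - v1) / months
= (261.7924 - 262.937) / 26
= -1.1446 / 26
= -0.0440

-0.0440


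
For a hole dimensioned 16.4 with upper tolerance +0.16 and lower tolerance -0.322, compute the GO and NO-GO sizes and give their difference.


GO = nominal - lower_tol (smallest hole = maximum material condition)
GO = 16.4 - 0.322 = 16.078
NO-GO = nominal + upper_tol (largest hole = least material condition)
NO-GO = 16.4 + 0.16 = 16.56
spread = NO-GO - GO = 16.56 - 16.078 = 0.4820

0.4820


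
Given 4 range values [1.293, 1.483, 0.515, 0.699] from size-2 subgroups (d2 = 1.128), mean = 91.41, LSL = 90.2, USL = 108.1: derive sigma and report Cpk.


R_bar = (1.293 + 1.483 + 0.515 + 0.699) / 4 = 0.9975
sigma = R_bar / d2 = 0.9975 / 1.128 = 0.88430851
Cp = (USL - LSL)/(6*sigma) = (108.1 - 90.2)/(6*0.88430851) = 3.3736
Cpu = (108.1 - 91.41)/(3*0.88430851) = 6.2912
Cpl = (91.41 - 90.2)/(3*0.88430851) = 0.4561
Cpk = min(Cpu, Cpl) = 0.4561

0.4561


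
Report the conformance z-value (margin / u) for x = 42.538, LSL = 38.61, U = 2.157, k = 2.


u = U / k = 2.157 / 2 = 1.0785
margin = |LSL - x| = |38.61 - 42.538| = 3.928
z = margin / u = 3.928 / 1.0785
z = 3.6421

3.6421


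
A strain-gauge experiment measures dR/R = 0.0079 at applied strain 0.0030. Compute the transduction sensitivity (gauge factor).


GF = (dR/R) / epsilon
= 0.0079 / 0.0030
= 2.6333

2.6333


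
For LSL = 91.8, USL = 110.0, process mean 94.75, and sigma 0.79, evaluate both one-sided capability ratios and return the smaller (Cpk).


Cpu = (USL - mean) / (3*sigma) = (110.0 - 94.75) / (3*0.79) = 6.4346
Cpl = (mean - LSL) / (3*sigma) = (94.75 - 91.8) / (3*0.79) = 1.2447
Cpk = min(Cpu, Cpl) = 1.2447

1.2447


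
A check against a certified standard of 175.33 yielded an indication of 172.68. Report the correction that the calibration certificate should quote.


Correction = standard - reading
= 175.33 - 172.68
= 2.6500

2.6500


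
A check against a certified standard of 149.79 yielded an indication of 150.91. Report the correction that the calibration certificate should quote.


Correction = standard - reading
= 149.79 - 150.91
= -1.1200

-1.1200


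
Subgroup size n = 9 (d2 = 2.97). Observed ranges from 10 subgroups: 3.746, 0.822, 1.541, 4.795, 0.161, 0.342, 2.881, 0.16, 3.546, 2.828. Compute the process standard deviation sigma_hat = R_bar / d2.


R_bar = (3.746 + 0.822 + 1.541 + 4.795 + 0.161 + 0.342 + 2.881 + 0.16 + 3.546 + 2.828) / 10
R_bar = 20.822 / 10 = 2.0822
sigma_hat = R_bar / d2 = 2.0822 / 2.97 = 0.7011

0.7011


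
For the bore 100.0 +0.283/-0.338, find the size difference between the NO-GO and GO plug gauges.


GO = nominal - lower_tol (smallest hole = maximum material condition)
GO = 100.0 - 0.338 = 99.662
NO-GO = nominal + upper_tol (largest hole = least material condition)
NO-GO = 100.0 + 0.283 = 100.283
spread = NO-GO - GO = 100.283 - 99.662 = 0.6210

0.6210


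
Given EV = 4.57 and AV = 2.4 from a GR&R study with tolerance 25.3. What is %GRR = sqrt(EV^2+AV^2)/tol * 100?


GRR = sqrt(EV^2 + AV^2) = sqrt(4.57^2 + 2.4^2) = 5.1618698
%GRR = GRR / tol * 100 = 5.1618698 / 25.3 * 100
%GRR = 20.4026

20.4026


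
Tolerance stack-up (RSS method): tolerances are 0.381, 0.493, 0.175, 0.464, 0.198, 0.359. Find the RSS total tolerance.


RSS = sqrt(0.381^2 + 0.493^2 + 0.175^2 + 0.464^2 + 0.198^2 + 0.359^2)
= sqrt(0.802216)
= 0.8957

0.8957


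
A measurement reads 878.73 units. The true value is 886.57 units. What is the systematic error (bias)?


Systematic error = measured - true
= 878.73 - 886.57
= -7.8400

-7.8400


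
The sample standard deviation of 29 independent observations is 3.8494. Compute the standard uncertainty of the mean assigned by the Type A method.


u_A = s / sqrt(n)
u_A = 3.8494 / sqrt(29)
u_A = 3.8494 / 5.3851648
u_A = 0.7148

0.7148


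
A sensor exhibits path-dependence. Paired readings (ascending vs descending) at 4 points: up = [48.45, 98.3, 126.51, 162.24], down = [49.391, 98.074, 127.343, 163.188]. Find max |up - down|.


|48.45 - 49.391| = 0.9410
|98.3 - 98.074| = 0.2260
|126.51 - 127.343| = 0.8330
|162.24 - 163.188| = 0.9480
hysteresis = max(diffs) = 0.9480

0.9480


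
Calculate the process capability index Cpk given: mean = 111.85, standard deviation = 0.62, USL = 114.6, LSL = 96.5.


Cpu = (USL - mean) / (3*sigma) = (114.6 - 111.85) / (3*0.62) = 1.4785
Cpl = (mean - LSL) / (3*sigma) = (111.85 - 96.5) / (3*0.62) = 8.2527
Cpk = min(Cpu, Cpl) = 1.4785

1.4785


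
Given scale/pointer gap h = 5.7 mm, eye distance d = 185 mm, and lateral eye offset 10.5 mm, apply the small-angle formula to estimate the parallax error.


error = h * offset / d
= 5.7 * 10.5 / 185
= 0.3235

0.3235


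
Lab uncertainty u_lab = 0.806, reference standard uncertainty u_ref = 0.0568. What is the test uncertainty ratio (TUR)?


TUR = u_lab / u_ref
= 0.806 / 0.0568
= 14.1901

14.1901


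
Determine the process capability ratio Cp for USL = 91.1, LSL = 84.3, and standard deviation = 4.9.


Cp = (USL - LSL) / (6 * sigma)
= (91.1 - 84.3) / (6 * 4.9)
= 6.8000 / 29.4000
= 0.2313

0.2313


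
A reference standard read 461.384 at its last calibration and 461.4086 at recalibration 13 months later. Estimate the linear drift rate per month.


rate = (v2 - v1) / months
= (461.4086 - 461.384) / 13
= 0.0246 / 13
= 0.0019

0.0019


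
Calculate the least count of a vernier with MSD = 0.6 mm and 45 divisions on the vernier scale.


LC = MSD / n_div
= 0.6 / 45
= 0.0133

0.0133


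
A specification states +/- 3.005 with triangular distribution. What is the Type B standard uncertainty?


u_B = half_width / sqrt(6)
u_B = 3.005 / 2.4494897
u_B = 1.2268

1.2268


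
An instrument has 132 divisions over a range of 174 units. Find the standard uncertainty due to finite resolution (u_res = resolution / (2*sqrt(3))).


resolution = range / divisions
resolution = 174 / 132 = 1.3181818
u_res = resolution / (2*sqrt(3))
u_res = 1.3181818 / 3.4641016
u_res = 0.3805

0.3805


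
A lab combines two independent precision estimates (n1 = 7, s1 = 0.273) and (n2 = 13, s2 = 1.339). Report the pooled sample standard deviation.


s_p = sqrt(((n1-1)*s1^2 + (n2-1)*s2^2) / (n1+n2-2))
numerator = (7-1)*0.273^2 + (13-1)*1.339^2 = 0.447174 + 21.515052 = 21.962226
denominator = 7 + 13 - 2 = 18
s_p^2 = 21.962226 / 18 = 1.2201237
s_p = sqrt(1.2201237) = 1.1046

1.1046


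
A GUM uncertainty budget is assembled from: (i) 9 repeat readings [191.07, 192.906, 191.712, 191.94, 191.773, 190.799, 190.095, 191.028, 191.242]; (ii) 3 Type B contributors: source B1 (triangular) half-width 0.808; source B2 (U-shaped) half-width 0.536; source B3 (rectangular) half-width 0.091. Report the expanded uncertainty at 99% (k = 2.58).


mean = (191.07 + 192.906 + 191.712 + 191.94 + 191.773 + 190.799 + 190.095 + 191.028 + 191.242) / 9 = 191.3961111
s = sqrt(sum((x - mean)^2)/(n-1)) = 0.80097182
u_A = s / sqrt(n) = 0.80097182 / sqrt(9) = 0.26699061
u_B1 = 0.808 / sqrt(6) = 0.32986462
u_B2 = 0.536 / sqrt(2) = 0.37900923
u_B3 = 0.091 / sqrt(3) = 0.052538874
uc = sqrt(0.26699061^2 + 0.32986462^2 + 0.37900923^2 + 0.052538874^2) = 0.5714044
U = k * uc = 2.58 * 0.5714044
U = 1.4742

1.4742


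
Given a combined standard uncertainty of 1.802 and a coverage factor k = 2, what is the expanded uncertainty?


U = k * uc
U = 2 * 1.802
U = 3.6040

3.6040


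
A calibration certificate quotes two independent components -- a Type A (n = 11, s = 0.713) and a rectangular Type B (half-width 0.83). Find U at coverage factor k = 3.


u_A = s / sqrt(n) = 0.713 / sqrt(11) = 0.21497759
u_B = half_width / sqrt(3) = 0.83 / sqrt(3) = 0.47920072
uc = sqrt(u_A^2 + u_B^2) = sqrt(0.21497759^2 + 0.47920072^2) = 0.525213
U = k * uc = 3 * 0.525213
U = 1.5756

1.5756


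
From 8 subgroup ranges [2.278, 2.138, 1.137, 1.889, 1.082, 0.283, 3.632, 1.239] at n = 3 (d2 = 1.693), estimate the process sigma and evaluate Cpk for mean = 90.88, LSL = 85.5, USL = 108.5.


R_bar = (2.278 + 2.138 + 1.137 + 1.889 + 1.082 + 0.283 + 3.632 + 1.239) / 8 = 1.70975
sigma = R_bar / d2 = 1.70975 / 1.693 = 1.0098937
Cp = (USL - LSL)/(6*sigma) = (108.5 - 85.5)/(6*1.0098937) = 3.7958
Cpu = (108.5 - 90.88)/(3*1.0098937) = 5.8158
Cpl = (90.88 - 85.5)/(3*1.0098937) = 1.7758
Cpk = min(Cpu, Cpl) = 1.7758

1.7758


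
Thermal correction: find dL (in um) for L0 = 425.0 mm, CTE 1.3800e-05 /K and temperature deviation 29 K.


dL = L * alpha * dT
= 425.0 * 1.3800e-05 * 29
= 0.1700850 mm
dL_um = 0.1700850 * 1000 = 170.0850 um

170.0850


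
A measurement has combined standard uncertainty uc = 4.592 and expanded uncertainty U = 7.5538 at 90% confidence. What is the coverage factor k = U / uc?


k = U / uc
k = 7.5538 / 4.592
k = 1.645

1.645


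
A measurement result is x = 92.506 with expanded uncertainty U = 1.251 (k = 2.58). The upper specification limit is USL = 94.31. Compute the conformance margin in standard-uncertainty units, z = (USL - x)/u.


u = U / k = 1.251 / 2.58 = 0.48488372
margin = |USL - x| = |94.31 - 92.506| = 1.804
z = margin / u = 1.804 / 0.48488372
z = 3.7205

3.7205


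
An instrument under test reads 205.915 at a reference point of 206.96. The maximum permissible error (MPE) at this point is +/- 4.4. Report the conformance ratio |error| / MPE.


e = indication - reference = 205.915 - 206.96 = -1.0450
|e| = 1.0450
ratio = |e| / MPE = 1.0450 / 4.4
ratio = 0.2375

0.2375


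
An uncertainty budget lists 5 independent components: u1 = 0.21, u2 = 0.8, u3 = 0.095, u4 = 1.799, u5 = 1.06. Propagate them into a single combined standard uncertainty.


uc = sqrt(0.21^2 + 0.8^2 + 0.095^2 + 1.799^2 + 1.06^2)
uc = sqrt(5.053126)
uc = 2.2479

2.2479


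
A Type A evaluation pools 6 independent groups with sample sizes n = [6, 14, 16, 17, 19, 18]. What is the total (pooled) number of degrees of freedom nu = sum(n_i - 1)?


nu = sum_i (n_i - 1)
nu = ((6 - 1) + (14 - 1) + (16 - 1) + (17 - 1) + (19 - 1) + (18 - 1))
nu = 5 + 13 + 15 + 16 + 18 + 17
nu = 84

84


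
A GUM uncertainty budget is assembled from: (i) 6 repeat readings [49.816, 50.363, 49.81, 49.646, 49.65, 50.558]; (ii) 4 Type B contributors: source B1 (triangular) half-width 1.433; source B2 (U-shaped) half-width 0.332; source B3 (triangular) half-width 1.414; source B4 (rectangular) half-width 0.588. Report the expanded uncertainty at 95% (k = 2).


mean = (49.816 + 50.363 + 49.81 + 49.646 + 49.65 + 50.558) / 6 = 49.97383333
s = sqrt(sum((x - mean)^2)/(n-1)) = 0.38904931
u_A = s / sqrt(n) = 0.38904931 / sqrt(6) = 0.15882872
u_B1 = 1.433 / sqrt(6) = 0.5850198
u_B2 = 0.332 / sqrt(2) = 0.23475945
u_B3 = 1.414 / sqrt(6) = 0.57726308
u_B4 = 0.588 / sqrt(3) = 0.33948196
uc = sqrt(0.15882872^2 + 0.5850198^2 + 0.23475945^2 + 0.57726308^2 + 0.33948196^2) = 0.93330991
U = k * uc = 2 * 0.93330991
U = 1.8666

1.8666


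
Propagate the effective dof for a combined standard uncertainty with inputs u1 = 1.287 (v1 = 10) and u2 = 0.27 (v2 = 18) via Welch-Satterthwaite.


uc = sqrt(u1^2 + u2^2) = sqrt(1.287^2 + 0.27^2) = 1.3150167
v_eff = uc^4 / (u1^4/v1 + u2^4/v2)
= 1.3150167^4 / (1.287^4/10 + 0.27^4/18)
= 2.990371 / 0.27465107
v_eff = 10.8879

10.8879


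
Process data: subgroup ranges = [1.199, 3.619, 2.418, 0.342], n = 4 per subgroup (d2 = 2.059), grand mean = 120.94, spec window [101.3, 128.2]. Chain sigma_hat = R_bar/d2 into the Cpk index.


R_bar = (1.199 + 3.619 + 2.418 + 0.342) / 4 = 1.8945
sigma = R_bar / d2 = 1.8945 / 2.059 = 0.92010685
Cp = (USL - LSL)/(6*sigma) = (128.2 - 101.3)/(6*0.92010685) = 4.8726
Cpu = (128.2 - 120.94)/(3*0.92010685) = 2.6301
Cpl = (120.94 - 101.3)/(3*0.92010685) = 7.1151
Cpk = min(Cpu, Cpl) = 2.6301

2.6301


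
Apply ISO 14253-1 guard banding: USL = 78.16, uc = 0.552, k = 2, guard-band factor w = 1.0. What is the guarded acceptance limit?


U = k * uc = 2 * 0.552 = 1.104
guard band g = w * U = 1.0 * 1.104 = 1.104
AL = USL - g = 78.16 - 1.104
AL = 77.0560

77.0560


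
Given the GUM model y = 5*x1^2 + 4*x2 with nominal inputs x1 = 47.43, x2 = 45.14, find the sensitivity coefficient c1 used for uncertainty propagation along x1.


y = 5*x1^2 + 4*x2
dy/dx1 = 2*5*x1
Evaluate at x1 = 47.43: c1 = 10 * 47.43
c1 = 474.3000

474.3000


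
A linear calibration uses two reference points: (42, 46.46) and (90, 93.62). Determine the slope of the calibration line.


slope = (y2 - y1) / (x2 - x1)
= (93.62 - 46.46) / (90 - 42)
= 47.1600 / 48
= 0.9825

0.9825


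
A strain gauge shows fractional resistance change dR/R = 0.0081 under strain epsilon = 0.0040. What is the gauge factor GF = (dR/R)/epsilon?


GF = (dR/R) / epsilon
= 0.0081 / 0.0040
= 2.0250

2.0250


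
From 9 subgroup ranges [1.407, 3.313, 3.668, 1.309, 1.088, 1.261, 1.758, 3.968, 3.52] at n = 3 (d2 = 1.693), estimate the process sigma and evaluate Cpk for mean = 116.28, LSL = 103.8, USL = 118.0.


R_bar = (1.407 + 3.313 + 3.668 + 1.309 + 1.088 + 1.261 + 1.758 + 3.968 + 3.52) / 9 = 2.3657778
sigma = R_bar / d2 = 2.3657778 / 1.693 = 1.397388
Cp = (USL - LSL)/(6*sigma) = (118.0 - 103.8)/(6*1.397388) = 1.6936
Cpu = (118.0 - 116.28)/(3*1.397388) = 0.4103
Cpl = (116.28 - 103.8)/(3*1.397388) = 2.9770
Cpk = min(Cpu, Cpl) = 0.4103

0.4103


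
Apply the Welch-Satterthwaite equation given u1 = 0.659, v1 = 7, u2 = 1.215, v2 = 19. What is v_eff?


uc = sqrt(u1^2 + u2^2) = sqrt(0.659^2 + 1.215^2) = 1.3822105
v_eff = uc^4 / (u1^4/v1 + u2^4/v2)
= 1.3822105^4 / (0.659^4/7 + 1.215^4/19)
= 3.6500327 / 0.14163971
v_eff = 25.7698

25.7698


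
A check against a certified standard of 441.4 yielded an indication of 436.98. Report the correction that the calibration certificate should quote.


Correction = standard - reading
= 441.4 - 436.98
= 4.4200

4.4200


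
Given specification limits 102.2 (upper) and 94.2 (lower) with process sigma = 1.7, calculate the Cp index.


Cp = (USL - LSL) / (6 * sigma)
= (102.2 - 94.2) / (6 * 1.7)
= 8.0000 / 10.2000
= 0.7843

0.7843


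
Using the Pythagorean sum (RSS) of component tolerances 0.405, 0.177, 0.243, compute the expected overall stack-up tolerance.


RSS = sqrt(0.405^2 + 0.177^2 + 0.243^2)
= sqrt(0.254403)
= 0.5044

0.5044


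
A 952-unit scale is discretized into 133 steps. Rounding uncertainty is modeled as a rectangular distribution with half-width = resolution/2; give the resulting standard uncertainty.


resolution = range / divisions
resolution = 952 / 133 = 7.1578947
u_res = resolution / (2*sqrt(3))
u_res = 7.1578947 / 3.4641016
u_res = 2.0663

2.0663


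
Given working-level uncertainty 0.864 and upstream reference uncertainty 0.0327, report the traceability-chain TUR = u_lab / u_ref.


TUR = u_lab / u_ref
= 0.864 / 0.0327
= 26.4220

26.4220


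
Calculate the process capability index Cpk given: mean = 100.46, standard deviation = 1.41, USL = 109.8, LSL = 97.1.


Cpu = (USL - mean) / (3*sigma) = (109.8 - 100.46) / (3*1.41) = 2.2080
Cpl = (mean - LSL) / (3*sigma) = (100.46 - 97.1) / (3*1.41) = 0.7943
Cpk = min(Cpu, Cpl) = 0.7943

0.7943


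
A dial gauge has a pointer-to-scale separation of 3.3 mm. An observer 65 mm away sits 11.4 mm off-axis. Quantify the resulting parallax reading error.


error = h * offset / d
= 3.3 * 11.4 / 65
= 0.5788

0.5788


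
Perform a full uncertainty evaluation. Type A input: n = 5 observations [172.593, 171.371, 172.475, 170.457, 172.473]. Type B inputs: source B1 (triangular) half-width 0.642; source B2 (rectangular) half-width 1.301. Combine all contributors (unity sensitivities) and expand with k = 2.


mean = (172.593 + 171.371 + 172.475 + 170.457 + 172.473) / 5 = 171.8738
s = sqrt(sum((x - mean)^2)/(n-1)) = 0.93512844
u_A = s / sqrt(n) = 0.93512844 / sqrt(5) = 0.41820215
u_B1 = 0.642 / sqrt(6) = 0.2620954
u_B2 = 1.301 / sqrt(3) = 0.7511327
uc = sqrt(0.41820215^2 + 0.2620954^2 + 0.7511327^2) = 0.89876992
U = k * uc = 2 * 0.89876992
U = 1.7975

1.7975


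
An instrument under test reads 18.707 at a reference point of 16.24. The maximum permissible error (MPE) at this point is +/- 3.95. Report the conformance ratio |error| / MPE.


e = indication - reference = 18.707 - 16.24 = 2.4670
|e| = 2.4670
ratio = |e| / MPE = 2.4670 / 3.95
ratio = 0.6246

0.6246


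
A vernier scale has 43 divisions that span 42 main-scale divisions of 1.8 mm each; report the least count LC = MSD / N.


LC = MSD / n_div
= 1.8 / 43
= 0.0419

0.0419


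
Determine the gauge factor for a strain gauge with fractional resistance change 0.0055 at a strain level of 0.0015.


GF = (dR/R) / epsilon
= 0.0055 / 0.0015
= 3.6667

3.6667


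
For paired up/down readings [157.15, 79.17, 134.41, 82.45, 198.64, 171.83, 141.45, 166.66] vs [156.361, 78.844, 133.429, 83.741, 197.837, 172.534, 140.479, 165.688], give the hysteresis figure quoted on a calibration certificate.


|157.15 - 156.361| = 0.7890
|79.17 - 78.844| = 0.3260
|134.41 - 133.429| = 0.9810
|82.45 - 83.741| = 1.2910
|198.64 - 197.837| = 0.8030
|171.83 - 172.534| = 0.7040
|141.45 - 140.479| = 0.9710
|166.66 - 165.688| = 0.9720
hysteresis = max(diffs) = 1.2910

1.2910


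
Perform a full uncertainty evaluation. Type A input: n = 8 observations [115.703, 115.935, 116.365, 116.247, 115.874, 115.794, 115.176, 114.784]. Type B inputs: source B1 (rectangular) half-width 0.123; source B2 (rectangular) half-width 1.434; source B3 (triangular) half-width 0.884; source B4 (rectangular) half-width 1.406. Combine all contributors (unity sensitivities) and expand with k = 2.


mean = (115.703 + 115.935 + 116.365 + 116.247 + 115.874 + 115.794 + 115.176 + 114.784) / 8 = 115.73475
s = sqrt(sum((x - mean)^2)/(n-1)) = 0.52640988
u_A = s / sqrt(n) = 0.52640988 / sqrt(8) = 0.186114
u_B1 = 0.123 / sqrt(3) = 0.071014083
u_B2 = 1.434 / sqrt(3) = 0.82792029
u_B3 = 0.884 / sqrt(6) = 0.36089149
u_B4 = 1.406 / sqrt(3) = 0.81175448
uc = sqrt(0.186114^2 + 0.071014083^2 + 0.82792029^2 + 0.36089149^2 + 0.81175448^2) = 1.2305777
U = k * uc = 2 * 1.2305777
U = 2.4612

2.4612


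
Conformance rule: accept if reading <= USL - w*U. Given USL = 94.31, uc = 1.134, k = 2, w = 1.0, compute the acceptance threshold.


U = k * uc = 2 * 1.134 = 2.268
guard band g = w * U = 1.0 * 2.268 = 2.268
AL = USL - g = 94.31 - 2.268
AL = 92.0420

92.0420


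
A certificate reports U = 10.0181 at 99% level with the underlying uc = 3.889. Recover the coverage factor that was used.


k = U / uc
k = 10.0181 / 3.889
k = 2.576

2.576


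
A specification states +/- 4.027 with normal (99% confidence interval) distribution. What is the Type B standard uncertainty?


u_B = half_width / 2.576
u_B = 4.027 / 2.576
u_B = 1.5633

1.5633


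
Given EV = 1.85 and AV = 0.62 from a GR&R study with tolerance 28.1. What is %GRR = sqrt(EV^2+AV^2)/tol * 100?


GRR = sqrt(EV^2 + AV^2) = sqrt(1.85^2 + 0.62^2) = 1.9511279
%GRR = GRR / tol * 100 = 1.9511279 / 28.1 * 100
%GRR = 6.9435

6.9435


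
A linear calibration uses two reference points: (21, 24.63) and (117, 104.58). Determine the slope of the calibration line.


slope = (y2 - y1) / (x2 - x1)
= (104.58 - 24.63) / (117 - 21)
= 79.9500 / 96
= 0.8328

0.8328


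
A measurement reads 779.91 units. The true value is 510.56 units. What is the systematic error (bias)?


Systematic error = measured - true
= 779.91 - 510.56
= 269.3500

269.3500


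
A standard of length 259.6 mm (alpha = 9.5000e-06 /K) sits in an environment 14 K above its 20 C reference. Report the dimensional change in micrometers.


dL = L * alpha * dT
= 259.6 * 9.5000e-06 * 14
= 0.0345268 mm
dL_um = 0.0345268 * 1000 = 34.5268 um

34.5268


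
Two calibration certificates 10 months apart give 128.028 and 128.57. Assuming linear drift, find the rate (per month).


rate = (v2 - v1) / months
= (128.57 - 128.028) / 10
= 0.5420 / 10
= 0.0542

0.0542


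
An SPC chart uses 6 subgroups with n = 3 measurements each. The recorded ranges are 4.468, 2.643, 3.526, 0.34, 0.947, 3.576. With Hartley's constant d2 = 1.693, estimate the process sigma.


R_bar = (4.468 + 2.643 + 3.526 + 0.34 + 0.947 + 3.576) / 6
R_bar = 15.5 / 6 = 2.5833333
sigma_hat = R_bar / d2 = 2.5833333 / 1.693 = 1.5259

1.5259


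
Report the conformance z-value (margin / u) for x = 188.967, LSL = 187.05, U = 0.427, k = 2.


u = U / k = 0.427 / 2 = 0.2135
margin = |LSL - x| = |187.05 - 188.967| = 1.917
z = margin / u = 1.917 / 0.2135
z = 8.9789

8.9789


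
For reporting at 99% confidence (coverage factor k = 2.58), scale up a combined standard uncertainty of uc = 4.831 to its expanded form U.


U = k * uc
U = 2.58 * 4.831
U = 12.4640

12.4640


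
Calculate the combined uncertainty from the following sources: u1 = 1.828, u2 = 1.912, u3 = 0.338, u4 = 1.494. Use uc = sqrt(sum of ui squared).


uc = sqrt(1.828^2 + 1.912^2 + 0.338^2 + 1.494^2)
uc = sqrt(9.343608)
uc = 3.0567

3.0567


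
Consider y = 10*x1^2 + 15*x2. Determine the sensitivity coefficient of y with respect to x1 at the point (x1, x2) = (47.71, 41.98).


y = 10*x1^2 + 15*x2
dy/dx1 = 2*10*x1
Evaluate at x1 = 47.71: c1 = 20 * 47.71
c1 = 954.2000

954.2000


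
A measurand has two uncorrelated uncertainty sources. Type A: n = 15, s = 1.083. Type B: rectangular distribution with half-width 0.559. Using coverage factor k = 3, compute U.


u_A = s / sqrt(n) = 1.083 / sqrt(15) = 0.2796294
u_B = half_width / sqrt(3) = 0.559 / sqrt(3) = 0.3227388
uc = sqrt(u_A^2 + u_B^2) = sqrt(0.2796294^2 + 0.3227388^2) = 0.42702803
U = k * uc = 3 * 0.42702803
U = 1.2811

1.2811


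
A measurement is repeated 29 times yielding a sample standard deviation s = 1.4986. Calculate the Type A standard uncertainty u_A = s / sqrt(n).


u_A = s / sqrt(n)
u_A = 1.4986 / sqrt(29)
u_A = 1.4986 / 5.3851648
u_A = 0.2783

0.2783


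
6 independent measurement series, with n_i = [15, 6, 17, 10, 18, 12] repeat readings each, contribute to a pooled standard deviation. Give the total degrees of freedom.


nu = sum_i (n_i - 1)
nu = ((15 - 1) + (6 - 1) + (17 - 1) + (10 - 1) + (18 - 1) + (12 - 1))
nu = 14 + 5 + 16 + 9 + 17 + 11
nu = 72

72


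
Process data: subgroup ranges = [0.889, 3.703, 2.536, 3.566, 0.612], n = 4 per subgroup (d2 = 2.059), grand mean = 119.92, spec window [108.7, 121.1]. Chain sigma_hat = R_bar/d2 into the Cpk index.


R_bar = (0.889 + 3.703 + 2.536 + 3.566 + 0.612) / 5 = 2.2612
sigma = R_bar / d2 = 2.2612 / 2.059 = 1.098203
Cp = (USL - LSL)/(6*sigma) = (121.1 - 108.7)/(6*1.098203) = 1.8819
Cpu = (121.1 - 119.92)/(3*1.098203) = 0.3582
Cpl = (119.92 - 108.7)/(3*1.098203) = 3.4056
Cpk = min(Cpu, Cpl) = 0.3582

0.3582


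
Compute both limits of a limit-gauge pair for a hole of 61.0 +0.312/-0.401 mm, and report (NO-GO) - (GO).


GO = nominal - lower_tol (smallest hole = maximum material condition)
GO = 61.0 - 0.401 = 60.599
NO-GO = nominal + upper_tol (largest hole = least material condition)
NO-GO = 61.0 + 0.312 = 61.312
spread = NO-GO - GO = 61.312 - 60.599 = 0.7130

0.7130


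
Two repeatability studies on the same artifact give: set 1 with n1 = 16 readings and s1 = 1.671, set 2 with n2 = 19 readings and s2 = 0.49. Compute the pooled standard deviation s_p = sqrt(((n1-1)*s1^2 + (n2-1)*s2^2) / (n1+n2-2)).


s_p = sqrt(((n1-1)*s1^2 + (n2-1)*s2^2) / (n1+n2-2))
numerator = (16-1)*1.671^2 + (19-1)*0.49^2 = 41.883615 + 4.3218 = 46.205415
denominator = 16 + 19 - 2 = 33
s_p^2 = 46.205415 / 33 = 1.4001641
s_p = sqrt(1.4001641) = 1.1833

1.1833


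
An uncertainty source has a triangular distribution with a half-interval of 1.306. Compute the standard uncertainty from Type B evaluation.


u_B = half_width / sqrt(6)
u_B = 1.306 / 2.4494897
u_B = 0.5332

0.5332


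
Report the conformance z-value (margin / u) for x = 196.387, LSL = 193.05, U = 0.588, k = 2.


u = U / k = 0.588 / 2 = 0.294
margin = |LSL - x| = |193.05 - 196.387| = 3.337
z = margin / u = 3.337 / 0.294
z = 11.3503

11.3503


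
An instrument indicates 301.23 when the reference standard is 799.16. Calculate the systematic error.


Systematic error = measured - true
= 301.23 - 799.16
= -497.9300

-497.9300


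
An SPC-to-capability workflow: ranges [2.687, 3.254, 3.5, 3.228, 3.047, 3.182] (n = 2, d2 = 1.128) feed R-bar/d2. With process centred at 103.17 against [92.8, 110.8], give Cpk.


R_bar = (2.687 + 3.254 + 3.5 + 3.228 + 3.047 + 3.182) / 6 = 3.1496667
sigma = R_bar / d2 = 3.1496667 / 1.128 = 2.7922577
Cp = (USL - LSL)/(6*sigma) = (110.8 - 92.8)/(6*2.7922577) = 1.0744
Cpu = (110.8 - 103.17)/(3*2.7922577) = 0.9109
Cpl = (103.17 - 92.8)/(3*2.7922577) = 1.2379
Cpk = min(Cpu, Cpl) = 0.9109

0.9109


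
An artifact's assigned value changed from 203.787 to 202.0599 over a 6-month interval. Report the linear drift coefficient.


rate = (v2 - v1) / months
= (202.0599 - 203.787) / 6
= -1.7271 / 6
= -0.2879

-0.2879


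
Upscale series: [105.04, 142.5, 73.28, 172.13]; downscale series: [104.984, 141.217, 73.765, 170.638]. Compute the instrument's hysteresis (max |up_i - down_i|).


|105.04 - 104.984| = 0.0560
|142.5 - 141.217| = 1.2830
|73.28 - 73.765| = 0.4850
|172.13 - 170.638| = 1.4920
hysteresis = max(diffs) = 1.4920

1.4920


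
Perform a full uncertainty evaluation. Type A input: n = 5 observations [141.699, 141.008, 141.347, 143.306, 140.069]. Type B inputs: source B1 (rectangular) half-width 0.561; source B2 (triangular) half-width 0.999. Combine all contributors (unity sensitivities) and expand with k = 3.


mean = (141.699 + 141.008 + 141.347 + 143.306 + 140.069) / 5 = 141.4858
s = sqrt(sum((x - mean)^2)/(n-1)) = 1.1846374
u_A = s / sqrt(n) = 1.1846374 / sqrt(5) = 0.52978595
u_B1 = 0.561 / sqrt(3) = 0.3238935
u_B2 = 0.999 / sqrt(6) = 0.40784004
uc = sqrt(0.52978595^2 + 0.3238935^2 + 0.40784004^2) = 0.74290891
U = k * uc = 3 * 0.74290891
U = 2.2287

2.2287


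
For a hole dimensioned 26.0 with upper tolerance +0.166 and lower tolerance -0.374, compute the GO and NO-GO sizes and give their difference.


GO = nominal - lower_tol (smallest hole = maximum material condition)
GO = 26.0 - 0.374 = 25.626
NO-GO = nominal + upper_tol (largest hole = least material condition)
NO-GO = 26.0 + 0.166 = 26.166
spread = NO-GO - GO = 26.166 - 25.626 = 0.5400

0.5400


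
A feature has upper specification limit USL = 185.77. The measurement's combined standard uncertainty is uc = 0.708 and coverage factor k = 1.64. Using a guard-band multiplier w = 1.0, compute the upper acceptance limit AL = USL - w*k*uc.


U = k * uc = 1.64 * 0.708 = 1.16112
guard band g = w * U = 1.0 * 1.16112 = 1.16112
AL = USL - g = 185.77 - 1.16112
AL = 184.6089

184.6089


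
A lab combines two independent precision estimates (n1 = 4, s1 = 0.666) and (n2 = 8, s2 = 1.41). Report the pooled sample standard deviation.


s_p = sqrt(((n1-1)*s1^2 + (n2-1)*s2^2) / (n1+n2-2))
numerator = (4-1)*0.666^2 + (8-1)*1.41^2 = 1.330668 + 13.9167 = 15.247368
denominator = 4 + 8 - 2 = 10
s_p^2 = 15.247368 / 10 = 1.5247368
s_p = sqrt(1.5247368) = 1.2348

1.2348


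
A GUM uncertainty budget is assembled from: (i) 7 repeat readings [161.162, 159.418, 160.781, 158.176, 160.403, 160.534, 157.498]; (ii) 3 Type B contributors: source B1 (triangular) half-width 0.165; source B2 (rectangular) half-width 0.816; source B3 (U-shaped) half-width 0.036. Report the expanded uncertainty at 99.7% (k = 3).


mean = (161.162 + 159.418 + 160.781 + 158.176 + 160.403 + 160.534 + 157.498) / 7 = 159.7102857
s = sqrt(sum((x - mean)^2)/(n-1)) = 1.3991625
u_A = s / sqrt(n) = 1.3991625 / sqrt(7) = 0.52883372
u_B1 = 0.165 / sqrt(6) = 0.067360968
u_B2 = 0.816 / sqrt(3) = 0.47111782
u_B3 = 0.036 / sqrt(2) = 0.025455844
uc = sqrt(0.52883372^2 + 0.067360968^2 + 0.47111782^2 + 0.025455844^2) = 0.7119007
U = k * uc = 3 * 0.7119007
U = 2.1357

2.1357


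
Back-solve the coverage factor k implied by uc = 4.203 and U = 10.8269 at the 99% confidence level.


k = U / uc
k = 10.8269 / 4.203
k = 2.576

2.576


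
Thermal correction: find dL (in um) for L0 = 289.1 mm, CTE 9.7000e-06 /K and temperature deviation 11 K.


dL = L * alpha * dT
= 289.1 * 9.7000e-06 * 11
= 0.0308470 mm
dL_um = 0.0308470 * 1000 = 30.8470 um

30.8470


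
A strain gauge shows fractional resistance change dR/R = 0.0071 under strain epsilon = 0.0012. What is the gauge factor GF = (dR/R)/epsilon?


GF = (dR/R) / epsilon
= 0.0071 / 0.0012
= 5.9167

5.9167


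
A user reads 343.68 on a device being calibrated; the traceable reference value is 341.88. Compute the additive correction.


Correction = standard - reading
= 341.88 - 343.68
= -1.8000

-1.8000


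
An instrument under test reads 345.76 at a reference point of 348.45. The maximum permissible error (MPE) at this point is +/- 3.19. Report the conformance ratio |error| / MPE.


e = indication - reference = 345.76 - 348.45 = -2.6900
|e| = 2.6900
ratio = |e| / MPE = 2.6900 / 3.19
ratio = 0.8433

0.8433


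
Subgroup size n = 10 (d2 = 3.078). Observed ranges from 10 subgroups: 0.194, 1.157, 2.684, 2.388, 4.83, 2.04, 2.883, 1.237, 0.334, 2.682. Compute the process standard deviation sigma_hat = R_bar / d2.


R_bar = (0.194 + 1.157 + 2.684 + 2.388 + 4.83 + 2.04 + 2.883 + 1.237 + 0.334 + 2.682) / 10
R_bar = 20.429 / 10 = 2.0429
sigma_hat = R_bar / d2 = 2.0429 / 3.078 = 0.6637

0.6637


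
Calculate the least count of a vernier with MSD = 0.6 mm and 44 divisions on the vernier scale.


LC = MSD / n_div
= 0.6 / 44
= 0.0136

0.0136


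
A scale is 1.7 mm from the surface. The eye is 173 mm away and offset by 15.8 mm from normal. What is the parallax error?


error = h * offset / d
= 1.7 * 15.8 / 173
= 0.1553

0.1553


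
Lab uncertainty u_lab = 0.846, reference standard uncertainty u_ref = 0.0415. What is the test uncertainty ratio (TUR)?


TUR = u_lab / u_ref
= 0.846 / 0.0415
= 20.3855

20.3855


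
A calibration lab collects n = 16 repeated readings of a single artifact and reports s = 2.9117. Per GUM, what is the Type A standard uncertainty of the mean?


u_A = s / sqrt(n)
u_A = 2.9117 / sqrt(16)
u_A = 2.9117 / 4
u_A = 0.7279

0.7279


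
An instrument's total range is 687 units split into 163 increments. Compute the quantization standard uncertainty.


resolution = range / divisions
resolution = 687 / 163 = 4.2147239
u_res = resolution / (2*sqrt(3))
u_res = 4.2147239 / 3.4641016
u_res = 1.2167

1.2167


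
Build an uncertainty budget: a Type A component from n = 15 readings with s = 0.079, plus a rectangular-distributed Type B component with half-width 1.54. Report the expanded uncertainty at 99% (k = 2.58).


u_A = s / sqrt(n) = 0.079 / sqrt(15) = 0.020397712
u_B = half_width / sqrt(3) = 1.54 / sqrt(3) = 0.88911941
uc = sqrt(u_A^2 + u_B^2) = sqrt(0.020397712^2 + 0.88911941^2) = 0.88935336
U = k * uc = 2.58 * 0.88935336
U = 2.2945

2.2945


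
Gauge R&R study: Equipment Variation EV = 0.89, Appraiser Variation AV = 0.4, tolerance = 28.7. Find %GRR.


GRR = sqrt(EV^2 + AV^2) = sqrt(0.89^2 + 0.4^2) = 0.97575612
%GRR = GRR / tol * 100 = 0.97575612 / 28.7 * 100
%GRR = 3.3998

3.3998


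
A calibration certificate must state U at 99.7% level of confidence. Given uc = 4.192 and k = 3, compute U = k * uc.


U = k * uc
U = 3 * 4.192
U = 12.5760

12.5760


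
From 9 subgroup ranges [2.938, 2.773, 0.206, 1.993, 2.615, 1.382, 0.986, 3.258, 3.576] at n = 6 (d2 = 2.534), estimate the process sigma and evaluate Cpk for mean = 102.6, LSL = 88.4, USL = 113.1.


R_bar = (2.938 + 2.773 + 0.206 + 1.993 + 2.615 + 1.382 + 0.986 + 3.258 + 3.576) / 9 = 2.1918889
sigma = R_bar / d2 = 2.1918889 / 2.534 = 0.86499167
Cp = (USL - LSL)/(6*sigma) = (113.1 - 88.4)/(6*0.86499167) = 4.7592
Cpu = (113.1 - 102.6)/(3*0.86499167) = 4.0463
Cpl = (102.6 - 88.4)/(3*0.86499167) = 5.4721
Cpk = min(Cpu, Cpl) = 4.0463

4.0463


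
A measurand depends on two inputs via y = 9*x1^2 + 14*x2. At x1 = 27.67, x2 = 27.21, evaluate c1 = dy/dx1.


y = 9*x1^2 + 14*x2
dy/dx1 = 2*9*x1
Evaluate at x1 = 27.67: c1 = 18 * 27.67
c1 = 498.0600

498.0600


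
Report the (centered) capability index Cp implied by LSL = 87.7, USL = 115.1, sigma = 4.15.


Cp = (USL - LSL) / (6 * sigma)
= (115.1 - 87.7) / (6 * 4.15)
= 27.4000 / 24.9000
= 1.1004

1.1004


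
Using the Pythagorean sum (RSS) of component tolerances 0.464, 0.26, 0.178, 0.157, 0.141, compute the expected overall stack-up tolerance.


RSS = sqrt(0.464^2 + 0.26^2 + 0.178^2 + 0.157^2 + 0.141^2)
= sqrt(0.35911)
= 0.5993

0.5993


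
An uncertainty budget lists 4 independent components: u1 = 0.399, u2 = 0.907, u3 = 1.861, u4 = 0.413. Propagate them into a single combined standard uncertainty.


uc = sqrt(0.399^2 + 0.907^2 + 1.861^2 + 0.413^2)
uc = sqrt(4.61574)
uc = 2.1484

2.1484


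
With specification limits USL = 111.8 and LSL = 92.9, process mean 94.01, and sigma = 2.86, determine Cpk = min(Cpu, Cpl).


Cpu = (USL - mean) / (3*sigma) = (111.8 - 94.01) / (3*2.86) = 2.0734
Cpl = (mean - LSL) / (3*sigma) = (94.01 - 92.9) / (3*2.86) = 0.1294
Cpk = min(Cpu, Cpl) = 0.1294

0.1294


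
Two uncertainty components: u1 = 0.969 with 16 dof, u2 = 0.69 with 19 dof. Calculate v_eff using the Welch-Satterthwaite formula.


uc = sqrt(u1^2 + u2^2) = sqrt(0.969^2 + 0.69^2) = 1.1895634
v_eff = uc^4 / (u1^4/v1 + u2^4/v2)
= 1.1895634^4 / (0.969^4/16 + 0.69^4/19)
= 2.0023979 / 0.067033049
v_eff = 29.8718

29.8718


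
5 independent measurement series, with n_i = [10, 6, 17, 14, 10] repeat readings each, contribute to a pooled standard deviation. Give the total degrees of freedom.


nu = sum_i (n_i - 1)
nu = ((10 - 1) + (6 - 1) + (17 - 1) + (14 - 1) + (10 - 1))
nu = 9 + 5 + 16 + 13 + 9
nu = 52

52


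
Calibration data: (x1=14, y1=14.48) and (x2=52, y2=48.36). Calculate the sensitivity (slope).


slope = (y2 - y1) / (x2 - x1)
= (48.36 - 14.48) / (52 - 14)
= 33.8800 / 38
= 0.8916

0.8916


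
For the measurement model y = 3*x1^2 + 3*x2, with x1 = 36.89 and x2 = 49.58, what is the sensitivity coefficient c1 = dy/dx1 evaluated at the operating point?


y = 3*x1^2 + 3*x2
dy/dx1 = 2*3*x1
Evaluate at x1 = 36.89: c1 = 6 * 36.89
c1 = 221.3400

221.3400


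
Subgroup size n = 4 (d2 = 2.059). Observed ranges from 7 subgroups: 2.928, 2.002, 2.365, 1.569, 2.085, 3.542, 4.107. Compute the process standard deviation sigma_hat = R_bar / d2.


R_bar = (2.928 + 2.002 + 2.365 + 1.569 + 2.085 + 3.542 + 4.107) / 7
R_bar = 18.598 / 7 = 2.6568571
sigma_hat = R_bar / d2 = 2.6568571 / 2.059 = 1.2904

1.2904


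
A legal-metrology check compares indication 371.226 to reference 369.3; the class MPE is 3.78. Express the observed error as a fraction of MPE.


e = indication - reference = 371.226 - 369.3 = 1.9260
|e| = 1.9260
ratio = |e| / MPE = 1.9260 / 3.78
ratio = 0.5095

0.5095


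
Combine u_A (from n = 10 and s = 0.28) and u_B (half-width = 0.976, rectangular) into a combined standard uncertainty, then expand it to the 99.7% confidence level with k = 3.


u_A = s / sqrt(n) = 0.28 / sqrt(10) = 0.088543774
u_B = half_width / sqrt(3) = 0.976 / sqrt(3) = 0.56349386
uc = sqrt(u_A^2 + u_B^2) = sqrt(0.088543774^2 + 0.56349386^2) = 0.57040804
U = k * uc = 3 * 0.57040804
U = 1.7112

1.7112
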